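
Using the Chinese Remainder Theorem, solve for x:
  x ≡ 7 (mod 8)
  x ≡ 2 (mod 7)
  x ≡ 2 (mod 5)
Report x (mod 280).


Moduli 8, 7, 5 are pairwise coprime; by CRT there is a unique solution modulo M = 8 · 7 · 5 = 280.
Solve pairwise, accumulating the modulus:
  Start with x ≡ 7 (mod 8).
  Combine with x ≡ 2 (mod 7): since gcd(8, 7) = 1, we get a unique residue mod 56.
    Write x = 7 + 8·t and substitute into x ≡ 2 (mod 7): 8·t ≡ 2 − 7 = -5 (mod 7).
    Reduce coefficients mod 7: 1·t ≡ 2 (mod 7).
    So t ≡ 2 (mod 7).
    Then x = 7 + 8·2 = 23, valid modulo lcm(8, 7) = 56: x ≡ 23 (mod 56).
  Combine with x ≡ 2 (mod 5): since gcd(56, 5) = 1, we get a unique residue mod 280.
    Write x = 23 + 56·t and substitute into x ≡ 2 (mod 5): 56·t ≡ 2 − 23 = -21 (mod 5).
    Reduce coefficients mod 5: 1·t ≡ 4 (mod 5).
    So t ≡ 4 (mod 5).
    Then x = 23 + 56·4 = 247, valid modulo lcm(56, 5) = 280: x ≡ 247 (mod 280).
Verify: 247 mod 8 = 7 ✓, 247 mod 7 = 2 ✓, 247 mod 5 = 2 ✓.

x ≡ 247 (mod 280).


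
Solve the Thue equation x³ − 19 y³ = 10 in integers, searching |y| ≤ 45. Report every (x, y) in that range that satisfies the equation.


The equation is x³ - 19y³ = 10. For fixed y, x³ = 19·y³ + 10, so a solution requires the RHS to be a perfect cube.
Strategy: iterate y from -45 to 45, compute RHS = 19·y³ + 10, and check whether it is a (positive or negative) perfect cube.
Check small values of y:
  y = 0: RHS = 10 is not a perfect cube.
  y = 1: RHS = 29 is not a perfect cube.
  y = -1: RHS = -9 is not a perfect cube.
  y = 2: RHS = 162 is not a perfect cube.
  y = -2: RHS = -142 is not a perfect cube.
  y = 3: RHS = 523 is not a perfect cube.
  y = -3: RHS = -503 is not a perfect cube.
Continuing the search up to |y| = 45 finds no solutions either.
No (x, y) in the scanned range satisfies the equation.

No integer solutions with |y| ≤ 45.


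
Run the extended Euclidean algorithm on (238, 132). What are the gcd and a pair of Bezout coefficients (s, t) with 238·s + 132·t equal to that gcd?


Euclidean algorithm on (238, 132) — divide until remainder is 0:
  238 = 1 · 132 + 106
  132 = 1 · 106 + 26
  106 = 4 · 26 + 2
  26 = 13 · 2 + 0
gcd(238, 132) = 2.
Track Bezout coefficients alongside the remainders: start with r₀ = 238 = a·1 + b·0 (s = 1, t = 0) and r₁ = 132 = a·0 + b·1 (s = 0, t = 1); each new remainder r_{k+1} = r_{k-1} − q_k·r_k inherits s_{k+1} = s_{k-1} − q_k·s_k, t_{k+1} = t_{k-1} − q_k·t_k, so r_k = a·s_k + b·t_k at every step:
  q = 1: r = 106, s = 1 − 1·0 = 1, t = 0 − 1·1 = -1  (check: 238·1 + 132·(-1) = 106)
  q = 1: r = 26, s = 0 − 1·1 = -1, t = 1 − 1·(-1) = 2  (check: 238·(-1) + 132·2 = 26)
  q = 4: r = 2, s = 1 − 4·(-1) = 5, t = -1 − 4·2 = -9  (check: 238·5 + 132·(-9) = 2)
The row with r = 2 (the gcd) gives the Bezout coefficients s = 5, t = -9.
Result: 238 · (5) + 132 · (-9) = 2.

gcd(238, 132) = 2; s = 5, t = -9 (check: 238·5 + 132·(-9) = 2).


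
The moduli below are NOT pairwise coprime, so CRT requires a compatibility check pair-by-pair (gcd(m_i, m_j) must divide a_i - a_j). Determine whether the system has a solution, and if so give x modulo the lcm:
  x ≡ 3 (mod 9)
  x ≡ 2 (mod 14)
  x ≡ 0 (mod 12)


Moduli 9, 14, 12 are not pairwise coprime, so CRT works modulo lcm(m_i) when all pairwise compatibility conditions hold.
Pairwise compatibility: gcd(m_i, m_j) must divide a_i - a_j for every pair.
Merge one congruence at a time:
  Start: x ≡ 3 (mod 9).
  Combine with x ≡ 2 (mod 14): gcd(9, 14) = 1; 2 - 3 = -1, which IS divisible by 1, so compatible.
    Write x = 3 + 9·t and substitute into x ≡ 2 (mod 14): 9·t ≡ 2 − 3 = -1 (mod 14).
    Reduce coefficients mod 14: 9·t ≡ 13 (mod 14).
    The inverse of 9 mod 14 is 11 (since 9·11 = 99 = 7·14 + 1), so t ≡ 11·13 = 143 ≡ 3 (mod 14).
    Then x = 3 + 9·3 = 30, valid modulo lcm(9, 14) = 126: x ≡ 30 (mod 126).
  Combine with x ≡ 0 (mod 12): gcd(126, 12) = 6; 0 - 30 = -30, which IS divisible by 6, so compatible.
    Write x = 30 + 126·t and substitute into x ≡ 0 (mod 12): 126·t ≡ 0 − 30 = -30 (mod 12).
    Divide the congruence (and modulus) by g = 6: 21·t ≡ -5 (mod 2).
    Reduce coefficients mod 2: 1·t ≡ 1 (mod 2).
    So t ≡ 1 (mod 2).
    Then x = 30 + 126·1 = 156, valid modulo lcm(126, 12) = 252: x ≡ 156 (mod 252).
Verify: 156 mod 9 = 3, 156 mod 14 = 2, 156 mod 12 = 0.

x ≡ 156 (mod 252).


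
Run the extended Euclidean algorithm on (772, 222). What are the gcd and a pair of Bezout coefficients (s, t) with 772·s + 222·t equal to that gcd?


Euclidean algorithm on (772, 222) — divide until remainder is 0:
  772 = 3 · 222 + 106
  222 = 2 · 106 + 10
  106 = 10 · 10 + 6
  10 = 1 · 6 + 4
  6 = 1 · 4 + 2
  4 = 2 · 2 + 0
gcd(772, 222) = 2.
Track Bezout coefficients alongside the remainders: start with r₀ = 772 = a·1 + b·0 (s = 1, t = 0) and r₁ = 222 = a·0 + b·1 (s = 0, t = 1); each new remainder r_{k+1} = r_{k-1} − q_k·r_k inherits s_{k+1} = s_{k-1} − q_k·s_k, t_{k+1} = t_{k-1} − q_k·t_k, so r_k = a·s_k + b·t_k at every step:
  q = 3: r = 106, s = 1 − 3·0 = 1, t = 0 − 3·1 = -3  (check: 772·1 + 222·(-3) = 106)
  q = 2: r = 10, s = 0 − 2·1 = -2, t = 1 − 2·(-3) = 7  (check: 772·(-2) + 222·7 = 10)
  q = 10: r = 6, s = 1 − 10·(-2) = 21, t = -3 − 10·7 = -73  (check: 772·21 + 222·(-73) = 6)
  q = 1: r = 4, s = -2 − 1·21 = -23, t = 7 − 1·(-73) = 80  (check: 772·(-23) + 222·80 = 4)
  q = 1: r = 2, s = 21 − 1·(-23) = 44, t = -73 − 1·80 = -153  (check: 772·44 + 222·(-153) = 2)
The row with r = 2 (the gcd) gives the Bezout coefficients s = 44, t = -153.
Result: 772 · (44) + 222 · (-153) = 2.

gcd(772, 222) = 2; s = 44, t = -153 (check: 772·44 + 222·(-153) = 2).


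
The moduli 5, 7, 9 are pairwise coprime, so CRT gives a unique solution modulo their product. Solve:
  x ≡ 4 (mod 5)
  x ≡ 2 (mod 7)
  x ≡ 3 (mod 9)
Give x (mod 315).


Moduli 5, 7, 9 are pairwise coprime; by CRT there is a unique solution modulo M = 5 · 7 · 9 = 315.
Solve pairwise, accumulating the modulus:
  Start with x ≡ 4 (mod 5).
  Combine with x ≡ 2 (mod 7): since gcd(5, 7) = 1, we get a unique residue mod 35.
    Write x = 4 + 5·t and substitute into x ≡ 2 (mod 7): 5·t ≡ 2 − 4 = -2 (mod 7).
    Reduce coefficients mod 7: 5·t ≡ 5 (mod 7).
    The inverse of 5 mod 7 is 3 (since 5·3 = 15 = 2·7 + 1), so t ≡ 3·5 = 15 ≡ 1 (mod 7).
    Then x = 4 + 5·1 = 9, valid modulo lcm(5, 7) = 35: x ≡ 9 (mod 35).
  Combine with x ≡ 3 (mod 9): since gcd(35, 9) = 1, we get a unique residue mod 315.
    Write x = 9 + 35·t and substitute into x ≡ 3 (mod 9): 35·t ≡ 3 − 9 = -6 (mod 9).
    Reduce coefficients mod 9: 8·t ≡ 3 (mod 9).
    The inverse of 8 mod 9 is 8 (since 8·8 = 64 = 7·9 + 1), so t ≡ 8·3 = 24 ≡ 6 (mod 9).
    Then x = 9 + 35·6 = 219, valid modulo lcm(35, 9) = 315: x ≡ 219 (mod 315).
Verify: 219 mod 5 = 4 ✓, 219 mod 7 = 2 ✓, 219 mod 9 = 3 ✓.

x ≡ 219 (mod 315).


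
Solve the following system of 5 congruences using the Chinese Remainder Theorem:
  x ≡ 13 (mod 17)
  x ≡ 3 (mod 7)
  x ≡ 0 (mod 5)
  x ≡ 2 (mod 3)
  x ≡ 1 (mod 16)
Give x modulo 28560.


Product of moduli M = 17 · 7 · 5 · 3 · 16 = 28560.
Merge one congruence at a time:
  Start: x ≡ 13 (mod 17).
  Combine with x ≡ 3 (mod 7); new modulus lcm = 119.
    Write x = 13 + 17·t and substitute into x ≡ 3 (mod 7): 17·t ≡ 3 − 13 = -10 (mod 7).
    Reduce coefficients mod 7: 3·t ≡ 4 (mod 7).
    The inverse of 3 mod 7 is 5 (since 3·5 = 15 = 2·7 + 1), so t ≡ 5·4 = 20 ≡ 6 (mod 7).
    Then x = 13 + 17·6 = 115, valid modulo lcm(17, 7) = 119: x ≡ 115 (mod 119).
  Combine with x ≡ 0 (mod 5); new modulus lcm = 595.
    Write x = 115 + 119·t and substitute into x ≡ 0 (mod 5): 119·t ≡ 0 − 115 = -115 (mod 5).
    Reduce coefficients mod 5: 4·t ≡ 0 (mod 5).
    The inverse of 4 mod 5 is 4 (since 4·4 = 16 = 3·5 + 1), so t ≡ 4·0 = 0 ≡ 0 (mod 5).
    Then x = 115 + 119·0 = 115, valid modulo lcm(119, 5) = 595: x ≡ 115 (mod 595).
  Combine with x ≡ 2 (mod 3); new modulus lcm = 1785.
    Write x = 115 + 595·t and substitute into x ≡ 2 (mod 3): 595·t ≡ 2 − 115 = -113 (mod 3).
    Reduce coefficients mod 3: 1·t ≡ 1 (mod 3).
    So t ≡ 1 (mod 3).
    Then x = 115 + 595·1 = 710, valid modulo lcm(595, 3) = 1785: x ≡ 710 (mod 1785).
  Combine with x ≡ 1 (mod 16); new modulus lcm = 28560.
    Write x = 710 + 1785·t and substitute into x ≡ 1 (mod 16): 1785·t ≡ 1 − 710 = -709 (mod 16).
    Reduce coefficients mod 16: 9·t ≡ 11 (mod 16).
    The inverse of 9 mod 16 is 9 (since 9·9 = 81 = 5·16 + 1), so t ≡ 9·11 = 99 ≡ 3 (mod 16).
    Then x = 710 + 1785·3 = 6065, valid modulo lcm(1785, 16) = 28560: x ≡ 6065 (mod 28560).
Verify against each original: 6065 mod 17 = 13, 6065 mod 7 = 3, 6065 mod 5 = 0, 6065 mod 3 = 2, 6065 mod 16 = 1.

x ≡ 6065 (mod 28560).


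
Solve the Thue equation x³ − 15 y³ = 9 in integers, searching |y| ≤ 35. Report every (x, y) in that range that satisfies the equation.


The equation is x³ - 15y³ = 9. For fixed y, x³ = 15·y³ + 9, so a solution requires the RHS to be a perfect cube.
Strategy: iterate y from -35 to 35, compute RHS = 15·y³ + 9, and check whether it is a (positive or negative) perfect cube.
Check small values of y:
  y = 0: RHS = 9 is not a perfect cube.
  y = 1: RHS = 24 is not a perfect cube.
  y = -1: RHS = -6 is not a perfect cube.
  y = 2: RHS = 129 is not a perfect cube.
  y = -2: RHS = -111 is not a perfect cube.
  y = 3: RHS = 414 is not a perfect cube.
  y = -3: RHS = -396 is not a perfect cube.
Continuing the search up to |y| = 35 finds no solutions either.
No (x, y) in the scanned range satisfies the equation.

No integer solutions with |y| ≤ 35.


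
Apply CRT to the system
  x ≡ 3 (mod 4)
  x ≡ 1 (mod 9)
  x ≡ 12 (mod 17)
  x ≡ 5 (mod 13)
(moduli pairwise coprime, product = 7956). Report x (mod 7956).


Product of moduli M = 4 · 9 · 17 · 13 = 7956.
Merge one congruence at a time:
  Start: x ≡ 3 (mod 4).
  Combine with x ≡ 1 (mod 9); new modulus lcm = 36.
    Write x = 3 + 4·t and substitute into x ≡ 1 (mod 9): 4·t ≡ 1 − 3 = -2 (mod 9).
    Reduce coefficients mod 9: 4·t ≡ 7 (mod 9).
    The inverse of 4 mod 9 is 7 (since 4·7 = 28 = 3·9 + 1), so t ≡ 7·7 = 49 ≡ 4 (mod 9).
    Then x = 3 + 4·4 = 19, valid modulo lcm(4, 9) = 36: x ≡ 19 (mod 36).
  Combine with x ≡ 12 (mod 17); new modulus lcm = 612.
    Write x = 19 + 36·t and substitute into x ≡ 12 (mod 17): 36·t ≡ 12 − 19 = -7 (mod 17).
    Reduce coefficients mod 17: 2·t ≡ 10 (mod 17).
    The inverse of 2 mod 17 is 9 (since 2·9 = 18 = 1·17 + 1), so t ≡ 9·10 = 90 ≡ 5 (mod 17).
    Then x = 19 + 36·5 = 199, valid modulo lcm(36, 17) = 612: x ≡ 199 (mod 612).
  Combine with x ≡ 5 (mod 13); new modulus lcm = 7956.
    Write x = 199 + 612·t and substitute into x ≡ 5 (mod 13): 612·t ≡ 5 − 199 = -194 (mod 13).
    Reduce coefficients mod 13: 1·t ≡ 1 (mod 13).
    So t ≡ 1 (mod 13).
    Then x = 199 + 612·1 = 811, valid modulo lcm(612, 13) = 7956: x ≡ 811 (mod 7956).
Verify against each original: 811 mod 4 = 3, 811 mod 9 = 1, 811 mod 17 = 12, 811 mod 13 = 5.

x ≡ 811 (mod 7956).


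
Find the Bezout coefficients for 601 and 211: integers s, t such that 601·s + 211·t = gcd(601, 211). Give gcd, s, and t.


Euclidean algorithm on (601, 211) — divide until remainder is 0:
  601 = 2 · 211 + 179
  211 = 1 · 179 + 32
  179 = 5 · 32 + 19
  32 = 1 · 19 + 13
  19 = 1 · 13 + 6
  13 = 2 · 6 + 1
  6 = 6 · 1 + 0
gcd(601, 211) = 1.
Track Bezout coefficients alongside the remainders: start with r₀ = 601 = a·1 + b·0 (s = 1, t = 0) and r₁ = 211 = a·0 + b·1 (s = 0, t = 1); each new remainder r_{k+1} = r_{k-1} − q_k·r_k inherits s_{k+1} = s_{k-1} − q_k·s_k, t_{k+1} = t_{k-1} − q_k·t_k, so r_k = a·s_k + b·t_k at every step:
  q = 2: r = 179, s = 1 − 2·0 = 1, t = 0 − 2·1 = -2  (check: 601·1 + 211·(-2) = 179)
  q = 1: r = 32, s = 0 − 1·1 = -1, t = 1 − 1·(-2) = 3  (check: 601·(-1) + 211·3 = 32)
  q = 5: r = 19, s = 1 − 5·(-1) = 6, t = -2 − 5·3 = -17  (check: 601·6 + 211·(-17) = 19)
  q = 1: r = 13, s = -1 − 1·6 = -7, t = 3 − 1·(-17) = 20  (check: 601·(-7) + 211·20 = 13)
  q = 1: r = 6, s = 6 − 1·(-7) = 13, t = -17 − 1·20 = -37  (check: 601·13 + 211·(-37) = 6)
  q = 2: r = 1, s = -7 − 2·13 = -33, t = 20 − 2·(-37) = 94  (check: 601·(-33) + 211·94 = 1)
The row with r = 1 (the gcd) gives the Bezout coefficients s = -33, t = 94.
Result: 601 · (-33) + 211 · (94) = 1.

gcd(601, 211) = 1; s = -33, t = 94 (check: 601·(-33) + 211·94 = 1).


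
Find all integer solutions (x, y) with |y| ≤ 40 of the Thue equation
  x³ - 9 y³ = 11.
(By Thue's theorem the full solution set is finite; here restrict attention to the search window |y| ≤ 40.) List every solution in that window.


The equation is x³ - 9y³ = 11. For fixed y, x³ = 9·y³ + 11, so a solution requires the RHS to be a perfect cube.
Strategy: iterate y from -40 to 40, compute RHS = 9·y³ + 11, and check whether it is a (positive or negative) perfect cube.
Check small values of y:
  y = 0: RHS = 11 is not a perfect cube.
  y = 1: RHS = 20 is not a perfect cube.
  y = -1: RHS = 2 is not a perfect cube.
  y = 2: RHS = 83 is not a perfect cube.
  y = -2: RHS = -61 is not a perfect cube.
  y = 3: RHS = 254 is not a perfect cube.
  y = -3: RHS = -232 is not a perfect cube.
Continuing the search up to |y| = 40 finds no solutions either.
No (x, y) in the scanned range satisfies the equation.

No integer solutions with |y| ≤ 40.


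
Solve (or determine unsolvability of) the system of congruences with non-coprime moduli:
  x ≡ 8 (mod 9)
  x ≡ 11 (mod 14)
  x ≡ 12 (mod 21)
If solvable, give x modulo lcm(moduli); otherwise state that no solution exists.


Moduli 9, 14, 21 are not pairwise coprime, so CRT works modulo lcm(m_i) when all pairwise compatibility conditions hold.
Pairwise compatibility: gcd(m_i, m_j) must divide a_i - a_j for every pair.
Merge one congruence at a time:
  Start: x ≡ 8 (mod 9).
  Combine with x ≡ 11 (mod 14): gcd(9, 14) = 1; 11 - 8 = 3, which IS divisible by 1, so compatible.
    Write x = 8 + 9·t and substitute into x ≡ 11 (mod 14): 9·t ≡ 11 − 8 = 3 (mod 14).
    The inverse of 9 mod 14 is 11 (since 9·11 = 99 = 7·14 + 1), so t ≡ 11·3 = 33 ≡ 5 (mod 14).
    Then x = 8 + 9·5 = 53, valid modulo lcm(9, 14) = 126: x ≡ 53 (mod 126).
  Combine with x ≡ 12 (mod 21): gcd(126, 21) = 21, and 12 - 53 = -41 is NOT divisible by 21.
    ⇒ system is inconsistent (no integer solution).

No solution (the system is inconsistent).


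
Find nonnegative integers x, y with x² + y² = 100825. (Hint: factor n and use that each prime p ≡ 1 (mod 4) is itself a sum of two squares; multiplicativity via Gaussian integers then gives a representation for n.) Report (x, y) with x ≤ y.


Step 1: Factor n = 100825 = 5^2 · 37 · 109.
Step 2: Check the mod-4 condition on each prime factor: 5 ≡ 1 (mod 4), exponent 2; 37 ≡ 1 (mod 4), exponent 1; 109 ≡ 1 (mod 4), exponent 1.
All primes ≡ 3 (mod 4) appear to even exponent (or don't appear), so by the two-squares theorem n IS expressible as a sum of two squares.
Step 3: Build a representation. Group n = k² · m with k = 5 and m = 37 · 109 = 4033 (a product of primes ≡ 1 (mod 4)); a representation of m scales to one of n via (k·x)² + (k·y)² = k²(x² + y²). Each prime p ≡ 1 (mod 4) is itself a sum of two squares; find a² by testing p − a² for a perfect square:
  37: 37 − 1² = 36 = 6² ⇒ 37 = 1² + 6².
  109: 109 − 1² = 108, 109 − 2² = 105, 109 − 3² = 100 = 10² ⇒ 109 = 3² + 10².
  Combine using the Brahmagupta–Fibonacci identity (a² + b²)(c² + d²) = (ac − bd)² + (ad + bc)² = (ac + bd)² + (ad − bc)²:
  37 · 109 = 4033: from (1² + 6²)(3² + 10²), take (1·3 − 6·10, 1·10 + 6·3) = (3 − 60, 10 + 18) = (-57, 28); dropping signs (only squares matter) gives (57, 28); check 57² + 28² = 3249 + 784 = 4033 ✓.
  Scale by k = 5: (5·57, 5·28) = (285, 140).
Step 4: Order so x ≤ y and verify: 140² + 285² = 19600 + 81225 = 100825 = n. ✓

n = 100825 = 140² + 285² (one valid representation with x ≤ y).


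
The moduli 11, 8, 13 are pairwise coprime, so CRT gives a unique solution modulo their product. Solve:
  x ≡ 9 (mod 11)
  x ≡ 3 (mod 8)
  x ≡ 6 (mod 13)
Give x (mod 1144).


Moduli 11, 8, 13 are pairwise coprime; by CRT there is a unique solution modulo M = 11 · 8 · 13 = 1144.
Solve pairwise, accumulating the modulus:
  Start with x ≡ 9 (mod 11).
  Combine with x ≡ 3 (mod 8): since gcd(11, 8) = 1, we get a unique residue mod 88.
    Write x = 9 + 11·t and substitute into x ≡ 3 (mod 8): 11·t ≡ 3 − 9 = -6 (mod 8).
    Reduce coefficients mod 8: 3·t ≡ 2 (mod 8).
    The inverse of 3 mod 8 is 3 (since 3·3 = 9 = 1·8 + 1), so t ≡ 3·2 = 6 ≡ 6 (mod 8).
    Then x = 9 + 11·6 = 75, valid modulo lcm(11, 8) = 88: x ≡ 75 (mod 88).
  Combine with x ≡ 6 (mod 13): since gcd(88, 13) = 1, we get a unique residue mod 1144.
    Write x = 75 + 88·t and substitute into x ≡ 6 (mod 13): 88·t ≡ 6 − 75 = -69 (mod 13).
    Reduce coefficients mod 13: 10·t ≡ 9 (mod 13).
    The inverse of 10 mod 13 is 4 (since 10·4 = 40 = 3·13 + 1), so t ≡ 4·9 = 36 ≡ 10 (mod 13).
    Then x = 75 + 88·10 = 955, valid modulo lcm(88, 13) = 1144: x ≡ 955 (mod 1144).
Verify: 955 mod 11 = 9 ✓, 955 mod 8 = 3 ✓, 955 mod 13 = 6 ✓.

x ≡ 955 (mod 1144).


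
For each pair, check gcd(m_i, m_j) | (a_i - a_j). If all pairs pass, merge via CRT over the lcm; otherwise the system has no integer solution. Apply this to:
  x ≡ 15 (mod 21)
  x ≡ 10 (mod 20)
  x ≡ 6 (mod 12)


Moduli 21, 20, 12 are not pairwise coprime, so CRT works modulo lcm(m_i) when all pairwise compatibility conditions hold.
Pairwise compatibility: gcd(m_i, m_j) must divide a_i - a_j for every pair.
Merge one congruence at a time:
  Start: x ≡ 15 (mod 21).
  Combine with x ≡ 10 (mod 20): gcd(21, 20) = 1; 10 - 15 = -5, which IS divisible by 1, so compatible.
    Write x = 15 + 21·t and substitute into x ≡ 10 (mod 20): 21·t ≡ 10 − 15 = -5 (mod 20).
    Reduce coefficients mod 20: 1·t ≡ 15 (mod 20).
    So t ≡ 15 (mod 20).
    Then x = 15 + 21·15 = 330, valid modulo lcm(21, 20) = 420: x ≡ 330 (mod 420).
  Combine with x ≡ 6 (mod 12): gcd(420, 12) = 12; 6 - 330 = -324, which IS divisible by 12, so compatible.
    Write x = 330 + 420·t and substitute into x ≡ 6 (mod 12): 420·t ≡ 6 − 330 = -324 (mod 12).
    Divide the congruence (and modulus) by g = 12: 35·t ≡ -27 (mod 1).
    Modulo 1 every t works; take t = 0.
    Then x = 330 + 420·0 = 330, valid modulo lcm(420, 12) = 420: x ≡ 330 (mod 420).
Verify: 330 mod 21 = 15, 330 mod 20 = 10, 330 mod 12 = 6.

x ≡ 330 (mod 420).


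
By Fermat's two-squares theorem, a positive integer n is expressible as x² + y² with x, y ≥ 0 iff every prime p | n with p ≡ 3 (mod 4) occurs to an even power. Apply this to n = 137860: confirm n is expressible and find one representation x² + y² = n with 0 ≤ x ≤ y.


Step 1: Factor n = 137860 = 2^2 · 5 · 61 · 113.
Step 2: Check the mod-4 condition on each prime factor: 2 = 2 (special); 5 ≡ 1 (mod 4), exponent 1; 61 ≡ 1 (mod 4), exponent 1; 113 ≡ 1 (mod 4), exponent 1.
All primes ≡ 3 (mod 4) appear to even exponent (or don't appear), so by the two-squares theorem n IS expressible as a sum of two squares.
Step 3: Build a representation. Group n = k² · m with k = 2 and m = 5 · 61 · 113 = 34465 (a product of primes ≡ 1 (mod 4)); a representation of m scales to one of n via (k·x)² + (k·y)² = k²(x² + y²). Each prime p ≡ 1 (mod 4) is itself a sum of two squares; find a² by testing p − a² for a perfect square:
  5: 5 − 1² = 4 = 2² ⇒ 5 = 1² + 2².
  61: 61 − 1² = 60, 61 − 2² = 57, 61 − 3² = 52, 61 − 4² = 45, 61 − 5² = 36 = 6² ⇒ 61 = 5² + 6².
  113: 113 − 1² = 112, 113 − 2² = 109, 113 − 3² = 104, 113 − 4² = 97, 113 − 5² = 88, 113 − 6² = 77, 113 − 7² = 64 = 8² ⇒ 113 = 7² + 8².
  Combine using the Brahmagupta–Fibonacci identity (a² + b²)(c² + d²) = (ac − bd)² + (ad + bc)² = (ac + bd)² + (ad − bc)²:
  5 · 61 = 305: from (1² + 2²)(5² + 6²), take (1·5 − 2·6, 1·6 + 2·5) = (5 − 12, 6 + 10) = (-7, 16); dropping signs (only squares matter) gives (7, 16); check 7² + 16² = 49 + 256 = 305 ✓.
  305 · 113 = 34465: from (7² + 16²)(7² + 8²), take (7·7 − 16·8, 7·8 + 16·7) = (49 − 128, 56 + 112) = (-79, 168); dropping signs (only squares matter) gives (79, 168); check 79² + 168² = 6241 + 28224 = 34465 ✓.
  Scale by k = 2: (2·79, 2·168) = (158, 336).
Step 4: Order so x ≤ y and verify: 158² + 336² = 24964 + 112896 = 137860 = n. ✓

n = 137860 = 158² + 336² (one valid representation with x ≤ y).


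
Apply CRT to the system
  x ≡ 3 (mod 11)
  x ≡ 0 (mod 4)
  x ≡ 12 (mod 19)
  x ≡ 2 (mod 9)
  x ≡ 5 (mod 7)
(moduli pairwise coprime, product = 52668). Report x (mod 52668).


Product of moduli M = 11 · 4 · 19 · 9 · 7 = 52668.
Merge one congruence at a time:
  Start: x ≡ 3 (mod 11).
  Combine with x ≡ 0 (mod 4); new modulus lcm = 44.
    Write x = 3 + 11·t and substitute into x ≡ 0 (mod 4): 11·t ≡ 0 − 3 = -3 (mod 4).
    Reduce coefficients mod 4: 3·t ≡ 1 (mod 4).
    The inverse of 3 mod 4 is 3 (since 3·3 = 9 = 2·4 + 1), so t ≡ 3·1 = 3 ≡ 3 (mod 4).
    Then x = 3 + 11·3 = 36, valid modulo lcm(11, 4) = 44: x ≡ 36 (mod 44).
  Combine with x ≡ 12 (mod 19); new modulus lcm = 836.
    Write x = 36 + 44·t and substitute into x ≡ 12 (mod 19): 44·t ≡ 12 − 36 = -24 (mod 19).
    Reduce coefficients mod 19: 6·t ≡ 14 (mod 19).
    The inverse of 6 mod 19 is 16 (since 6·16 = 96 = 5·19 + 1), so t ≡ 16·14 = 224 ≡ 15 (mod 19).
    Then x = 36 + 44·15 = 696, valid modulo lcm(44, 19) = 836: x ≡ 696 (mod 836).
  Combine with x ≡ 2 (mod 9); new modulus lcm = 7524.
    Write x = 696 + 836·t and substitute into x ≡ 2 (mod 9): 836·t ≡ 2 − 696 = -694 (mod 9).
    Reduce coefficients mod 9: 8·t ≡ 8 (mod 9).
    The inverse of 8 mod 9 is 8 (since 8·8 = 64 = 7·9 + 1), so t ≡ 8·8 = 64 ≡ 1 (mod 9).
    Then x = 696 + 836·1 = 1532, valid modulo lcm(836, 9) = 7524: x ≡ 1532 (mod 7524).
  Combine with x ≡ 5 (mod 7); new modulus lcm = 52668.
    Write x = 1532 + 7524·t and substitute into x ≡ 5 (mod 7): 7524·t ≡ 5 − 1532 = -1527 (mod 7).
    Reduce coefficients mod 7: 6·t ≡ 6 (mod 7).
    The inverse of 6 mod 7 is 6 (since 6·6 = 36 = 5·7 + 1), so t ≡ 6·6 = 36 ≡ 1 (mod 7).
    Then x = 1532 + 7524·1 = 9056, valid modulo lcm(7524, 7) = 52668: x ≡ 9056 (mod 52668).
Verify against each original: 9056 mod 11 = 3, 9056 mod 4 = 0, 9056 mod 19 = 12, 9056 mod 9 = 2, 9056 mod 7 = 5.

x ≡ 9056 (mod 52668).


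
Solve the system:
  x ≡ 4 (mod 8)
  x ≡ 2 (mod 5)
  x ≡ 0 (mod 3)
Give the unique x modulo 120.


Moduli 8, 5, 3 are pairwise coprime; by CRT there is a unique solution modulo M = 8 · 5 · 3 = 120.
Solve pairwise, accumulating the modulus:
  Start with x ≡ 4 (mod 8).
  Combine with x ≡ 2 (mod 5): since gcd(8, 5) = 1, we get a unique residue mod 40.
    Write x = 4 + 8·t and substitute into x ≡ 2 (mod 5): 8·t ≡ 2 − 4 = -2 (mod 5).
    Reduce coefficients mod 5: 3·t ≡ 3 (mod 5).
    The inverse of 3 mod 5 is 2 (since 3·2 = 6 = 1·5 + 1), so t ≡ 2·3 = 6 ≡ 1 (mod 5).
    Then x = 4 + 8·1 = 12, valid modulo lcm(8, 5) = 40: x ≡ 12 (mod 40).
  Combine with x ≡ 0 (mod 3): since gcd(40, 3) = 1, we get a unique residue mod 120.
    Write x = 12 + 40·t and substitute into x ≡ 0 (mod 3): 40·t ≡ 0 − 12 = -12 (mod 3).
    Reduce coefficients mod 3: 1·t ≡ 0 (mod 3).
    So t ≡ 0 (mod 3).
    Then x = 12 + 40·0 = 12, valid modulo lcm(40, 3) = 120: x ≡ 12 (mod 120).
Verify: 12 mod 8 = 4 ✓, 12 mod 5 = 2 ✓, 12 mod 3 = 0 ✓.

x ≡ 12 (mod 120).


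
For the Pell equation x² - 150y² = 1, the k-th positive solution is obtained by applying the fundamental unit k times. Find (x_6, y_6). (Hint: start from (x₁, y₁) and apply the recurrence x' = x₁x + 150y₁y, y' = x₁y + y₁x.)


Step 1: Find the fundamental solution (x₁, y₁) of x² - 150y² = 1.
  Expand √150 as a continued fraction. a₀ = ⌊√150⌋ = 12; iterate m_{k+1} = d_k·a_k − m_k, d_{k+1} = (150 − m_{k+1}²)/d_k, a_{k+1} = ⌊(a₀ + m_{k+1})/d_{k+1}⌋ (starting m₀ = 0, d₀ = 1), with convergents p_k = a_k·p_{k-1} + p_{k-2}, q_k = a_k·q_{k-1} + q_{k-2} (p₋₁ = 1, q₋₁ = 0):
  k = 0: a₀ = 12; p₀/q₀ = 12/1; p₀² − 150·q₀² = 144 − 150 = -6.
  k = 1: m = 12, d = 6, a = ⌊(12 + 12)/6⌋ = 4; p/q = (4·12 + 1)/(4·1 + 0) = 49/4; p² − 150·q² = 2401 − 2400 = 1.
  The first convergent with p² − 150·q² = 1 gives the fundamental solution (x₁, y₁) = (49, 4).
Step 2: Apply the recurrence (x_{n+1}, y_{n+1}) = (x₁x_n + 150y₁y_n, x₁y_n + y₁x_n) repeatedly.
  From (x_1, y_1) = (49, 4): x_2 = 49·49 + 150·4·4 = 4801; y_2 = 49·4 + 4·49 = 392.
  From (x_2, y_2) = (4801, 392): x_3 = 49·4801 + 150·4·392 = 470449; y_3 = 49·392 + 4·4801 = 38412.
  From (x_3, y_3) = (470449, 38412): x_4 = 49·470449 + 150·4·38412 = 46099201; y_4 = 49·38412 + 4·470449 = 3763984.
  From (x_4, y_4) = (46099201, 3763984): x_5 = 49·46099201 + 150·4·3763984 = 4517251249; y_5 = 49·3763984 + 4·46099201 = 368832020.
  From (x_5, y_5) = (4517251249, 368832020): x_6 = 49·4517251249 + 150·4·368832020 = 442644523201; y_6 = 49·368832020 + 4·4517251249 = 36141773976.
Step 3: Verify x_6² - 150·y_6² = 195934173919840627286401 - 195934173919840627286400 = 1 (should be 1). ✓

(x_1, y_1) = (49, 4); (x_6, y_6) = (442644523201, 36141773976).


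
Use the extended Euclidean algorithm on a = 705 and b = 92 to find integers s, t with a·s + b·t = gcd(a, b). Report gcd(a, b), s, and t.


Euclidean algorithm on (705, 92) — divide until remainder is 0:
  705 = 7 · 92 + 61
  92 = 1 · 61 + 31
  61 = 1 · 31 + 30
  31 = 1 · 30 + 1
  30 = 30 · 1 + 0
gcd(705, 92) = 1.
Track Bezout coefficients alongside the remainders: start with r₀ = 705 = a·1 + b·0 (s = 1, t = 0) and r₁ = 92 = a·0 + b·1 (s = 0, t = 1); each new remainder r_{k+1} = r_{k-1} − q_k·r_k inherits s_{k+1} = s_{k-1} − q_k·s_k, t_{k+1} = t_{k-1} − q_k·t_k, so r_k = a·s_k + b·t_k at every step:
  q = 7: r = 61, s = 1 − 7·0 = 1, t = 0 − 7·1 = -7  (check: 705·1 + 92·(-7) = 61)
  q = 1: r = 31, s = 0 − 1·1 = -1, t = 1 − 1·(-7) = 8  (check: 705·(-1) + 92·8 = 31)
  q = 1: r = 30, s = 1 − 1·(-1) = 2, t = -7 − 1·8 = -15  (check: 705·2 + 92·(-15) = 30)
  q = 1: r = 1, s = -1 − 1·2 = -3, t = 8 − 1·(-15) = 23  (check: 705·(-3) + 92·23 = 1)
The row with r = 1 (the gcd) gives the Bezout coefficients s = -3, t = 23.
Result: 705 · (-3) + 92 · (23) = 1.

gcd(705, 92) = 1; s = -3, t = 23 (check: 705·(-3) + 92·23 = 1).


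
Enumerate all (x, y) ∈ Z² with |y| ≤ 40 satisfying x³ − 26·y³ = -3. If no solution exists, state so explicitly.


The equation is x³ - 26y³ = -3. For fixed y, x³ = 26·y³ − 3, so a solution requires the RHS to be a perfect cube.
Strategy: iterate y from -40 to 40, compute RHS = 26·y³ − 3, and check whether it is a (positive or negative) perfect cube.
Check small values of y:
  y = 0: RHS = -3 is not a perfect cube.
  y = 1: RHS = 23 is not a perfect cube.
  y = -1: RHS = -29 is not a perfect cube.
  y = 2: RHS = 205 is not a perfect cube.
  y = -2: RHS = -211 is not a perfect cube.
  y = 3: RHS = 699 is not a perfect cube.
  y = -3: RHS = -705 is not a perfect cube.
Continuing the search up to |y| = 40 finds no solutions either.
No (x, y) in the scanned range satisfies the equation.

No integer solutions with |y| ≤ 40.


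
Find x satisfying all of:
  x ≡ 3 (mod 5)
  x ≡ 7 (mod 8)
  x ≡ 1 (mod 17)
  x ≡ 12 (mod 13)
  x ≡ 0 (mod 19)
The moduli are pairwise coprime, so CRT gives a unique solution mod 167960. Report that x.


Product of moduli M = 5 · 8 · 17 · 13 · 19 = 167960.
Merge one congruence at a time:
  Start: x ≡ 3 (mod 5).
  Combine with x ≡ 7 (mod 8); new modulus lcm = 40.
    Write x = 3 + 5·t and substitute into x ≡ 7 (mod 8): 5·t ≡ 7 − 3 = 4 (mod 8).
    The inverse of 5 mod 8 is 5 (since 5·5 = 25 = 3·8 + 1), so t ≡ 5·4 = 20 ≡ 4 (mod 8).
    Then x = 3 + 5·4 = 23, valid modulo lcm(5, 8) = 40: x ≡ 23 (mod 40).
  Combine with x ≡ 1 (mod 17); new modulus lcm = 680.
    Write x = 23 + 40·t and substitute into x ≡ 1 (mod 17): 40·t ≡ 1 − 23 = -22 (mod 17).
    Reduce coefficients mod 17: 6·t ≡ 12 (mod 17).
    The inverse of 6 mod 17 is 3 (since 6·3 = 18 = 1·17 + 1), so t ≡ 3·12 = 36 ≡ 2 (mod 17).
    Then x = 23 + 40·2 = 103, valid modulo lcm(40, 17) = 680: x ≡ 103 (mod 680).
  Combine with x ≡ 12 (mod 13); new modulus lcm = 8840.
    Write x = 103 + 680·t and substitute into x ≡ 12 (mod 13): 680·t ≡ 12 − 103 = -91 (mod 13).
    Reduce coefficients mod 13: 4·t ≡ 0 (mod 13).
    The inverse of 4 mod 13 is 10 (since 4·10 = 40 = 3·13 + 1), so t ≡ 10·0 = 0 ≡ 0 (mod 13).
    Then x = 103 + 680·0 = 103, valid modulo lcm(680, 13) = 8840: x ≡ 103 (mod 8840).
  Combine with x ≡ 0 (mod 19); new modulus lcm = 167960.
    Write x = 103 + 8840·t and substitute into x ≡ 0 (mod 19): 8840·t ≡ 0 − 103 = -103 (mod 19).
    Reduce coefficients mod 19: 5·t ≡ 11 (mod 19).
    The inverse of 5 mod 19 is 4 (since 5·4 = 20 = 1·19 + 1), so t ≡ 4·11 = 44 ≡ 6 (mod 19).
    Then x = 103 + 8840·6 = 53143, valid modulo lcm(8840, 19) = 167960: x ≡ 53143 (mod 167960).
Verify against each original: 53143 mod 5 = 3, 53143 mod 8 = 7, 53143 mod 17 = 1, 53143 mod 13 = 12, 53143 mod 19 = 0.

x ≡ 53143 (mod 167960).


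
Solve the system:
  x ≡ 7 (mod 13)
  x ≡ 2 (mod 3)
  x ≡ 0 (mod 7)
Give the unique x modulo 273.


Moduli 13, 3, 7 are pairwise coprime; by CRT there is a unique solution modulo M = 13 · 3 · 7 = 273.
Solve pairwise, accumulating the modulus:
  Start with x ≡ 7 (mod 13).
  Combine with x ≡ 2 (mod 3): since gcd(13, 3) = 1, we get a unique residue mod 39.
    Write x = 7 + 13·t and substitute into x ≡ 2 (mod 3): 13·t ≡ 2 − 7 = -5 (mod 3).
    Reduce coefficients mod 3: 1·t ≡ 1 (mod 3).
    So t ≡ 1 (mod 3).
    Then x = 7 + 13·1 = 20, valid modulo lcm(13, 3) = 39: x ≡ 20 (mod 39).
  Combine with x ≡ 0 (mod 7): since gcd(39, 7) = 1, we get a unique residue mod 273.
    Write x = 20 + 39·t and substitute into x ≡ 0 (mod 7): 39·t ≡ 0 − 20 = -20 (mod 7).
    Reduce coefficients mod 7: 4·t ≡ 1 (mod 7).
    The inverse of 4 mod 7 is 2 (since 4·2 = 8 = 1·7 + 1), so t ≡ 2·1 = 2 ≡ 2 (mod 7).
    Then x = 20 + 39·2 = 98, valid modulo lcm(39, 7) = 273: x ≡ 98 (mod 273).
Verify: 98 mod 13 = 7 ✓, 98 mod 3 = 2 ✓, 98 mod 7 = 0 ✓.

x ≡ 98 (mod 273).


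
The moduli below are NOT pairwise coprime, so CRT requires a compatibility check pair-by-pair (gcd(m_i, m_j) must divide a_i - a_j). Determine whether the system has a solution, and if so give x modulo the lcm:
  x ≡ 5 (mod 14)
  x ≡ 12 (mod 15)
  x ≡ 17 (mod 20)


Moduli 14, 15, 20 are not pairwise coprime, so CRT works modulo lcm(m_i) when all pairwise compatibility conditions hold.
Pairwise compatibility: gcd(m_i, m_j) must divide a_i - a_j for every pair.
Merge one congruence at a time:
  Start: x ≡ 5 (mod 14).
  Combine with x ≡ 12 (mod 15): gcd(14, 15) = 1; 12 - 5 = 7, which IS divisible by 1, so compatible.
    Write x = 5 + 14·t and substitute into x ≡ 12 (mod 15): 14·t ≡ 12 − 5 = 7 (mod 15).
    The inverse of 14 mod 15 is 14 (since 14·14 = 196 = 13·15 + 1), so t ≡ 14·7 = 98 ≡ 8 (mod 15).
    Then x = 5 + 14·8 = 117, valid modulo lcm(14, 15) = 210: x ≡ 117 (mod 210).
  Combine with x ≡ 17 (mod 20): gcd(210, 20) = 10; 17 - 117 = -100, which IS divisible by 10, so compatible.
    Write x = 117 + 210·t and substitute into x ≡ 17 (mod 20): 210·t ≡ 17 − 117 = -100 (mod 20).
    Divide the congruence (and modulus) by g = 10: 21·t ≡ -10 (mod 2).
    Reduce coefficients mod 2: 1·t ≡ 0 (mod 2).
    So t ≡ 0 (mod 2).
    Then x = 117 + 210·0 = 117, valid modulo lcm(210, 20) = 420: x ≡ 117 (mod 420).
Verify: 117 mod 14 = 5, 117 mod 15 = 12, 117 mod 20 = 17.

x ≡ 117 (mod 420).


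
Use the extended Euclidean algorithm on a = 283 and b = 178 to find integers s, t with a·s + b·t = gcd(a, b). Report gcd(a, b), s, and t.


Euclidean algorithm on (283, 178) — divide until remainder is 0:
  283 = 1 · 178 + 105
  178 = 1 · 105 + 73
  105 = 1 · 73 + 32
  73 = 2 · 32 + 9
  32 = 3 · 9 + 5
  9 = 1 · 5 + 4
  5 = 1 · 4 + 1
  4 = 4 · 1 + 0
gcd(283, 178) = 1.
Track Bezout coefficients alongside the remainders: start with r₀ = 283 = a·1 + b·0 (s = 1, t = 0) and r₁ = 178 = a·0 + b·1 (s = 0, t = 1); each new remainder r_{k+1} = r_{k-1} − q_k·r_k inherits s_{k+1} = s_{k-1} − q_k·s_k, t_{k+1} = t_{k-1} − q_k·t_k, so r_k = a·s_k + b·t_k at every step:
  q = 1: r = 105, s = 1 − 1·0 = 1, t = 0 − 1·1 = -1  (check: 283·1 + 178·(-1) = 105)
  q = 1: r = 73, s = 0 − 1·1 = -1, t = 1 − 1·(-1) = 2  (check: 283·(-1) + 178·2 = 73)
  q = 1: r = 32, s = 1 − 1·(-1) = 2, t = -1 − 1·2 = -3  (check: 283·2 + 178·(-3) = 32)
  q = 2: r = 9, s = -1 − 2·2 = -5, t = 2 − 2·(-3) = 8  (check: 283·(-5) + 178·8 = 9)
  q = 3: r = 5, s = 2 − 3·(-5) = 17, t = -3 − 3·8 = -27  (check: 283·17 + 178·(-27) = 5)
  q = 1: r = 4, s = -5 − 1·17 = -22, t = 8 − 1·(-27) = 35  (check: 283·(-22) + 178·35 = 4)
  q = 1: r = 1, s = 17 − 1·(-22) = 39, t = -27 − 1·35 = -62  (check: 283·39 + 178·(-62) = 1)
The row with r = 1 (the gcd) gives the Bezout coefficients s = 39, t = -62.
Result: 283 · (39) + 178 · (-62) = 1.

gcd(283, 178) = 1; s = 39, t = -62 (check: 283·39 + 178·(-62) = 1).


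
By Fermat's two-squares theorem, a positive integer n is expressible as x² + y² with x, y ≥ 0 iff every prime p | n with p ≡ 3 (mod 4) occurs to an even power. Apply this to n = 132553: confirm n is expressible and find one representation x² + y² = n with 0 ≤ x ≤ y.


Step 1: Factor n = 132553 = 41 · 53 · 61.
Step 2: Check the mod-4 condition on each prime factor: 41 ≡ 1 (mod 4), exponent 1; 53 ≡ 1 (mod 4), exponent 1; 61 ≡ 1 (mod 4), exponent 1.
All primes ≡ 3 (mod 4) appear to even exponent (or don't appear), so by the two-squares theorem n IS expressible as a sum of two squares.
Step 3: Build a representation. Here n = 41 · 53 · 61 is a product of primes ≡ 1 (mod 4). Each prime p ≡ 1 (mod 4) is itself a sum of two squares; find a² by testing p − a² for a perfect square:
  41: 41 − 1² = 40, 41 − 2² = 37, 41 − 3² = 32, 41 − 4² = 25 = 5² ⇒ 41 = 4² + 5².
  53: 53 − 1² = 52, 53 − 2² = 49 = 7² ⇒ 53 = 2² + 7².
  61: 61 − 1² = 60, 61 − 2² = 57, 61 − 3² = 52, 61 − 4² = 45, 61 − 5² = 36 = 6² ⇒ 61 = 5² + 6².
  Combine using the Brahmagupta–Fibonacci identity (a² + b²)(c² + d²) = (ac − bd)² + (ad + bc)² = (ac + bd)² + (ad − bc)²:
  41 · 53 = 2173: from (4² + 5²)(2² + 7²), take (4·2 − 5·7, 4·7 + 5·2) = (8 − 35, 28 + 10) = (-27, 38); dropping signs (only squares matter) gives (27, 38); check 27² + 38² = 729 + 1444 = 2173 ✓.
  2173 · 61 = 132553: from (27² + 38²)(5² + 6²), take (27·5 − 38·6, 27·6 + 38·5) = (135 − 228, 162 + 190) = (-93, 352); dropping signs (only squares matter) gives (93, 352); check 93² + 352² = 8649 + 123904 = 132553 ✓.
Step 4: Order so x ≤ y and verify: 93² + 352² = 8649 + 123904 = 132553 = n. ✓

n = 132553 = 93² + 352² (one valid representation with x ≤ y).


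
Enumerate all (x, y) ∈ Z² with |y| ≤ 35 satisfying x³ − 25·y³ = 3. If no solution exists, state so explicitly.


The equation is x³ - 25y³ = 3. For fixed y, x³ = 25·y³ + 3, so a solution requires the RHS to be a perfect cube.
Strategy: iterate y from -35 to 35, compute RHS = 25·y³ + 3, and check whether it is a (positive or negative) perfect cube.
Check small values of y:
  y = 0: RHS = 3 is not a perfect cube.
  y = 1: RHS = 28 is not a perfect cube.
  y = -1: RHS = -22 is not a perfect cube.
  y = 2: RHS = 203 is not a perfect cube.
  y = -2: RHS = -197 is not a perfect cube.
  y = 3: RHS = 678 is not a perfect cube.
  y = -3: RHS = -672 is not a perfect cube.
Continuing the search up to |y| = 35 finds no solutions either.
No (x, y) in the scanned range satisfies the equation.

No integer solutions with |y| ≤ 35.


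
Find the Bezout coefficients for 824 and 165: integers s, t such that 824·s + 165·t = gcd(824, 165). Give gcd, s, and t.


Euclidean algorithm on (824, 165) — divide until remainder is 0:
  824 = 4 · 165 + 164
  165 = 1 · 164 + 1
  164 = 164 · 1 + 0
gcd(824, 165) = 1.
Track Bezout coefficients alongside the remainders: start with r₀ = 824 = a·1 + b·0 (s = 1, t = 0) and r₁ = 165 = a·0 + b·1 (s = 0, t = 1); each new remainder r_{k+1} = r_{k-1} − q_k·r_k inherits s_{k+1} = s_{k-1} − q_k·s_k, t_{k+1} = t_{k-1} − q_k·t_k, so r_k = a·s_k + b·t_k at every step:
  q = 4: r = 164, s = 1 − 4·0 = 1, t = 0 − 4·1 = -4  (check: 824·1 + 165·(-4) = 164)
  q = 1: r = 1, s = 0 − 1·1 = -1, t = 1 − 1·(-4) = 5  (check: 824·(-1) + 165·5 = 1)
The row with r = 1 (the gcd) gives the Bezout coefficients s = -1, t = 5.
Result: 824 · (-1) + 165 · (5) = 1.

gcd(824, 165) = 1; s = -1, t = 5 (check: 824·(-1) + 165·5 = 1).


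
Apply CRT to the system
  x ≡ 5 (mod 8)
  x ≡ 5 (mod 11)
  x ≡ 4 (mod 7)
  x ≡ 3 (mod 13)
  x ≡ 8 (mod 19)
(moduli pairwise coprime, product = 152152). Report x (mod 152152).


Product of moduli M = 8 · 11 · 7 · 13 · 19 = 152152.
Merge one congruence at a time:
  Start: x ≡ 5 (mod 8).
  Combine with x ≡ 5 (mod 11); new modulus lcm = 88.
    Write x = 5 + 8·t and substitute into x ≡ 5 (mod 11): 8·t ≡ 5 − 5 = 0 (mod 11).
    The inverse of 8 mod 11 is 7 (since 8·7 = 56 = 5·11 + 1), so t ≡ 7·0 = 0 ≡ 0 (mod 11).
    Then x = 5 + 8·0 = 5, valid modulo lcm(8, 11) = 88: x ≡ 5 (mod 88).
  Combine with x ≡ 4 (mod 7); new modulus lcm = 616.
    Write x = 5 + 88·t and substitute into x ≡ 4 (mod 7): 88·t ≡ 4 − 5 = -1 (mod 7).
    Reduce coefficients mod 7: 4·t ≡ 6 (mod 7).
    The inverse of 4 mod 7 is 2 (since 4·2 = 8 = 1·7 + 1), so t ≡ 2·6 = 12 ≡ 5 (mod 7).
    Then x = 5 + 88·5 = 445, valid modulo lcm(88, 7) = 616: x ≡ 445 (mod 616).
  Combine with x ≡ 3 (mod 13); new modulus lcm = 8008.
    Write x = 445 + 616·t and substitute into x ≡ 3 (mod 13): 616·t ≡ 3 − 445 = -442 (mod 13).
    Reduce coefficients mod 13: 5·t ≡ 0 (mod 13).
    The inverse of 5 mod 13 is 8 (since 5·8 = 40 = 3·13 + 1), so t ≡ 8·0 = 0 ≡ 0 (mod 13).
    Then x = 445 + 616·0 = 445, valid modulo lcm(616, 13) = 8008: x ≡ 445 (mod 8008).
  Combine with x ≡ 8 (mod 19); new modulus lcm = 152152.
    Write x = 445 + 8008·t and substitute into x ≡ 8 (mod 19): 8008·t ≡ 8 − 445 = -437 (mod 19).
    Reduce coefficients mod 19: 9·t ≡ 0 (mod 19).
    The inverse of 9 mod 19 is 17 (since 9·17 = 153 = 8·19 + 1), so t ≡ 17·0 = 0 ≡ 0 (mod 19).
    Then x = 445 + 8008·0 = 445, valid modulo lcm(8008, 19) = 152152: x ≡ 445 (mod 152152).
Verify against each original: 445 mod 8 = 5, 445 mod 11 = 5, 445 mod 7 = 4, 445 mod 13 = 3, 445 mod 19 = 8.

x ≡ 445 (mod 152152).


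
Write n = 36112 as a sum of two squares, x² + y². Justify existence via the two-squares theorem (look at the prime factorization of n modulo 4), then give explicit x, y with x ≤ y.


Step 1: Factor n = 36112 = 2^4 · 37 · 61.
Step 2: Check the mod-4 condition on each prime factor: 2 = 2 (special); 37 ≡ 1 (mod 4), exponent 1; 61 ≡ 1 (mod 4), exponent 1.
All primes ≡ 3 (mod 4) appear to even exponent (or don't appear), so by the two-squares theorem n IS expressible as a sum of two squares.
Step 3: Build a representation. Group n = k² · m with k = 4 and m = 37 · 61 = 2257 (a product of primes ≡ 1 (mod 4)); a representation of m scales to one of n via (k·x)² + (k·y)² = k²(x² + y²). Each prime p ≡ 1 (mod 4) is itself a sum of two squares; find a² by testing p − a² for a perfect square:
  37: 37 − 1² = 36 = 6² ⇒ 37 = 1² + 6².
  61: 61 − 1² = 60, 61 − 2² = 57, 61 − 3² = 52, 61 − 4² = 45, 61 − 5² = 36 = 6² ⇒ 61 = 5² + 6².
  Combine using the Brahmagupta–Fibonacci identity (a² + b²)(c² + d²) = (ac − bd)² + (ad + bc)² = (ac + bd)² + (ad − bc)²:
  37 · 61 = 2257: from (1² + 6²)(5² + 6²), take (1·5 − 6·6, 1·6 + 6·5) = (5 − 36, 6 + 30) = (-31, 36); dropping signs (only squares matter) gives (31, 36); check 31² + 36² = 961 + 1296 = 2257 ✓.
  Scale by k = 4: (4·31, 4·36) = (124, 144).
Step 4: Order so x ≤ y and verify: 124² + 144² = 15376 + 20736 = 36112 = n. ✓

n = 36112 = 124² + 144² (one valid representation with x ≤ y).
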